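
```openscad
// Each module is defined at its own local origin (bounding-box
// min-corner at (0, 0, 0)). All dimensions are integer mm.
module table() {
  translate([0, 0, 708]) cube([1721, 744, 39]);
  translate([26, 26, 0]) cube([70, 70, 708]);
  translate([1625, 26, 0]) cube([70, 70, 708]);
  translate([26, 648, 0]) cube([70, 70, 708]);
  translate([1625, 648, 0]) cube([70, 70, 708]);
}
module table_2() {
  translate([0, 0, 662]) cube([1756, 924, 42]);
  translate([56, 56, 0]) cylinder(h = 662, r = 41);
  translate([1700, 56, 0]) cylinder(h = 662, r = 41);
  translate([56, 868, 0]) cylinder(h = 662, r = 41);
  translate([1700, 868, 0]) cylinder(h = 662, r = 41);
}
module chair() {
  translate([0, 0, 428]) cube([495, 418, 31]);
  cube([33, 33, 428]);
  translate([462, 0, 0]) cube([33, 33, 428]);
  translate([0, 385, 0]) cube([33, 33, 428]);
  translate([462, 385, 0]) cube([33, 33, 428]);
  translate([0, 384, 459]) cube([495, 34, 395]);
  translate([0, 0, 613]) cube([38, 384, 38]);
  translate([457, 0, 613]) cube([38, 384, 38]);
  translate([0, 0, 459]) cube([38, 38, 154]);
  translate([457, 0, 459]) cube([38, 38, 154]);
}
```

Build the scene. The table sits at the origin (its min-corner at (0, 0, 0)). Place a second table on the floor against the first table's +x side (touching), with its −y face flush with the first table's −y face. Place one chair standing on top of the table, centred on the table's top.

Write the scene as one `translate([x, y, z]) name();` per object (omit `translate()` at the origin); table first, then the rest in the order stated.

table();
translate([1721, 0, 0]) table_2();
translate([613, 163, 747]) chair();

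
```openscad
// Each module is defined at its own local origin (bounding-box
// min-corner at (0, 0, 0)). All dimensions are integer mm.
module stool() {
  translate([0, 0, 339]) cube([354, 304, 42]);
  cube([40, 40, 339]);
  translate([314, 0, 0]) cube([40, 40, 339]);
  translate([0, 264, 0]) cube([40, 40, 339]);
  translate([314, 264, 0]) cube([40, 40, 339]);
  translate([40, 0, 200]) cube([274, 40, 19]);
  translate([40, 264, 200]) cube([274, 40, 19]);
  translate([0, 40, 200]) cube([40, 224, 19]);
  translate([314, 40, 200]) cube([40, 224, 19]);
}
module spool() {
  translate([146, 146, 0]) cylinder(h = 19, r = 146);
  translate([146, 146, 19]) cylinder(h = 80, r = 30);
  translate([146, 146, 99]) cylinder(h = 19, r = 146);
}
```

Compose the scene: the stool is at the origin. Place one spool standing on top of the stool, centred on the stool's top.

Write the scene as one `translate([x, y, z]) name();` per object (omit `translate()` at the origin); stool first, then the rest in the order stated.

stool();
translate([31, 6, 381]) spool();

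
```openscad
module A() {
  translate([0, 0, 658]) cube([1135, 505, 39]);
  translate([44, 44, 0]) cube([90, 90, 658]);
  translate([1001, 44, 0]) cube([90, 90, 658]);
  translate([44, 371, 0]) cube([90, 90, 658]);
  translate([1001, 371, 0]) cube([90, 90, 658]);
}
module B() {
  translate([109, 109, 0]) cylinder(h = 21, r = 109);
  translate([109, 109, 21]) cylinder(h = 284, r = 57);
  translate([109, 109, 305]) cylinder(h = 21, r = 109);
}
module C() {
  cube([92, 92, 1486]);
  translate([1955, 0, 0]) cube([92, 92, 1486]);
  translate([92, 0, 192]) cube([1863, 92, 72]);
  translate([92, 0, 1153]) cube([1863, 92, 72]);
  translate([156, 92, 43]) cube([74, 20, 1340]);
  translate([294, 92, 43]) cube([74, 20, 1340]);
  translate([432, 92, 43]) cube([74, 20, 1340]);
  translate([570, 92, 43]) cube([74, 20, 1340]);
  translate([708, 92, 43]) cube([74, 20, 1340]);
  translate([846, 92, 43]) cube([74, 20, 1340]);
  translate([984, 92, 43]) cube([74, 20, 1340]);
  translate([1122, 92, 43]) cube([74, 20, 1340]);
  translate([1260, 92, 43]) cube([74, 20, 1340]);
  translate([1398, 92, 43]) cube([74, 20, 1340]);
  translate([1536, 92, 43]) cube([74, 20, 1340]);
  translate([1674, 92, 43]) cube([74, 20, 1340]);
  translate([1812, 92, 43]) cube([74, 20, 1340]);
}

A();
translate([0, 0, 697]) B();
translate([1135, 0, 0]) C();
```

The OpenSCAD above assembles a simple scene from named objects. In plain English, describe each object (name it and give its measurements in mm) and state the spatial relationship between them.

A is a table: top 1135 mm (x) × 505 mm (y), 39 mm thick, upper face at z = 697 mm, on four 90×90 mm square legs, each inset 44 mm from the nearest pair of top edges, running from z = 0 to the bottom of the top.

B is a spool: two coaxial disc flanges of radius 109 mm and thickness 21 mm, joined by a core cylinder of radius 57 mm and height 284 mm. The lower flange rests on z = 0 and the three cylinders share a vertical axis.

C is a fence section. Two 92×92 mm posts, 1486 mm tall, stand on the floor with a clear span of 1863 mm between their inner faces. Two horizontal rails of 92×72 mm section span the gap between the posts with their undersides at z = 192 mm and z = 1153 mm, flush with the posts' −y face. 13 pickets, each 74 mm wide, 20 mm thick and 1340 mm tall, are fixed to the +y face of the rails with their bottoms at z = 43 mm, evenly spaced across the span with equal gaps (rounded down to the nearest mm) at the −x end and between each pair — any rounding remainder accumulates at the +x end.

The spool is on top of the table. The fence section is against the table's +x side, with their −y faces flush.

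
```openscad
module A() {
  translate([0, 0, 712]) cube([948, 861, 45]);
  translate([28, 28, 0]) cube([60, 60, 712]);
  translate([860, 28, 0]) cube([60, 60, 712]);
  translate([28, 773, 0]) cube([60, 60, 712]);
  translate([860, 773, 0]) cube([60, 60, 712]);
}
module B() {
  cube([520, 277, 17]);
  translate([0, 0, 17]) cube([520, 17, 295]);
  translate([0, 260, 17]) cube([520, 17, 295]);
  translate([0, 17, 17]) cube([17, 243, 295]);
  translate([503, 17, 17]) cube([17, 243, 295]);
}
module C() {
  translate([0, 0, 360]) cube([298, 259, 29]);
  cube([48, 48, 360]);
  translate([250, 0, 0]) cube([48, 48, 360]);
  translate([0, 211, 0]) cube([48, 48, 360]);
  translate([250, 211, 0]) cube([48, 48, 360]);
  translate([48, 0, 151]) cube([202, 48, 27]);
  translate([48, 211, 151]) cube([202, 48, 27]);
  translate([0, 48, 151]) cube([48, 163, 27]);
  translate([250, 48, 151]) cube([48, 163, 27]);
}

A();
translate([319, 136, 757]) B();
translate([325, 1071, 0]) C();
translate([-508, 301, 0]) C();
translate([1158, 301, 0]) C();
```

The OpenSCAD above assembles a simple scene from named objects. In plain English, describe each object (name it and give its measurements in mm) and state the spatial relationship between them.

A is a rectangular dining table. The top is 948×861×45 mm with its upper surface at z = 757 mm. It stands on four 60×60 mm square legs, each inset 28 mm from the nearest pair of top edges, running from the floor to the underside of the top.

B is an open storage box with external size 520×277×312 mm and wall thickness 17 mm (the base is also 17 mm thick). The base covers the whole footprint; the four walls stand on the base, with the y-facing walls full-width and the x-facing walls fitting between their inner faces.

C is a four-legged stool. The seat is 298×259 mm, 29 mm thick, top at z = 389 mm. It stands on four square legs, each 48×48 mm in cross-section, from z = 0 to the seat underside, each flush with a corner of the seat. Four stretchers, 48 mm wide and 27 mm tall, connect adjacent legs with their undersides at z = 151 mm, each running between the inner faces of the legs it joins and aligned with the legs' outer faces on the other axis.

The open box is on top of the table. Three stools sit around the table at the +y, −x, +x sides.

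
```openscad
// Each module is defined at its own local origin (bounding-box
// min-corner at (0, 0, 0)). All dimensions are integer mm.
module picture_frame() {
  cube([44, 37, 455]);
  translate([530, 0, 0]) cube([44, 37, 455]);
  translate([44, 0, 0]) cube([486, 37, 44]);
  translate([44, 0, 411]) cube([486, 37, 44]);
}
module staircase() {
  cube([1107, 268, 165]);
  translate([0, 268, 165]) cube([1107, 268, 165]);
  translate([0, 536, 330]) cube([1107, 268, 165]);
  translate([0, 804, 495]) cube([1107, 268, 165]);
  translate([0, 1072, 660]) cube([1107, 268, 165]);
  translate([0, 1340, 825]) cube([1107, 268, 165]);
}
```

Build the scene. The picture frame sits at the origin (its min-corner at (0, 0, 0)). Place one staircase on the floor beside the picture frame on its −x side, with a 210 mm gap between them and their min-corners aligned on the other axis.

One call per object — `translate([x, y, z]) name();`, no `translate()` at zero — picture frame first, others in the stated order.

picture_frame();
translate([-1317, 0, 0]) staircase();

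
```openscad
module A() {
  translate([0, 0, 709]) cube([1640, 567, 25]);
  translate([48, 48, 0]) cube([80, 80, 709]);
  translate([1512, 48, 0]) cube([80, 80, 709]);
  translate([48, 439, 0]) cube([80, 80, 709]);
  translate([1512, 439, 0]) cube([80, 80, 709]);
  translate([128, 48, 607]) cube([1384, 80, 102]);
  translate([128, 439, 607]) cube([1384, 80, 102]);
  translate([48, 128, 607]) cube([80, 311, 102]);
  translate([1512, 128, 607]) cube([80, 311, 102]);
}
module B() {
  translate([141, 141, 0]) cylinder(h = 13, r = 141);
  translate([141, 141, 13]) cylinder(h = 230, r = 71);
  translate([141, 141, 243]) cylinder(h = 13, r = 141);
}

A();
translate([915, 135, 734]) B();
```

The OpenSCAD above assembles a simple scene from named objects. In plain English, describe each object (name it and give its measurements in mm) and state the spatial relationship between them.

A is a rectangular dining table. The top is 1640×567×25 mm with its upper surface at z = 734 mm. It stands on four 80×80 mm square legs, each inset 48 mm from the nearest pair of top edges, running from the floor to the underside of the top. Four apron rails, 80 mm thick and 102 mm tall, run between adjacent legs with their top edges flush with the underside of the top and their outer faces flush with the legs' outer faces.

B is a spool: two coaxial disc flanges of radius 141 mm and thickness 13 mm, joined by a core cylinder of radius 71 mm and height 230 mm. The lower flange rests on z = 0 and the three cylinders share a vertical axis.

The spool is on top of the table.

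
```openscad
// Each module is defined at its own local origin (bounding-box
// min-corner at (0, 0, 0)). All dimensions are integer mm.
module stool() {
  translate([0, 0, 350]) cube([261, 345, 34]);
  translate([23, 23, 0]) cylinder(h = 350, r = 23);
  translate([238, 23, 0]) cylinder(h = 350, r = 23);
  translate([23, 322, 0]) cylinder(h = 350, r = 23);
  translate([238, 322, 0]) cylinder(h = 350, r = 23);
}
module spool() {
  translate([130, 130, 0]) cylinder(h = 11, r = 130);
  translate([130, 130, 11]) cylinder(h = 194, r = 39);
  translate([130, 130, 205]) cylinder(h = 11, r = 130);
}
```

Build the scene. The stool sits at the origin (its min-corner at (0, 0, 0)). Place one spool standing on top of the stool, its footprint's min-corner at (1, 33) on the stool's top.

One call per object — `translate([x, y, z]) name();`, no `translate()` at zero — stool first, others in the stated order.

stool();
translate([1, 33, 384]) spool();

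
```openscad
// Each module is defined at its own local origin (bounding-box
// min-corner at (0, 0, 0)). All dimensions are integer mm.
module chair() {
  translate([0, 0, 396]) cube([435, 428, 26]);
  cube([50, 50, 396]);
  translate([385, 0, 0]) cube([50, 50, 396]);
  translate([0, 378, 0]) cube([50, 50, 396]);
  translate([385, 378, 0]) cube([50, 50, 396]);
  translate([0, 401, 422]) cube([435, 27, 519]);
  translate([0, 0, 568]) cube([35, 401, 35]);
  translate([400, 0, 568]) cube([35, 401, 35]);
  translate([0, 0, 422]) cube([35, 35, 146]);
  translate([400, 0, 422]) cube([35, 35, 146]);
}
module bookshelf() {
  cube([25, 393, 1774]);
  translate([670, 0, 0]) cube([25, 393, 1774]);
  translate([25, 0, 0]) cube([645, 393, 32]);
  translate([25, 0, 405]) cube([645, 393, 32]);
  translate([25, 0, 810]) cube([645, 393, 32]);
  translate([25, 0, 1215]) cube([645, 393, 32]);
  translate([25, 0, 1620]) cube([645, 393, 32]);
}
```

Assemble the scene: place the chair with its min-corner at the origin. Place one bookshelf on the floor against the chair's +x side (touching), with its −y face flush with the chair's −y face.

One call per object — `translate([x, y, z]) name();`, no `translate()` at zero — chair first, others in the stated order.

chair();
translate([435, 0, 0]) bookshelf();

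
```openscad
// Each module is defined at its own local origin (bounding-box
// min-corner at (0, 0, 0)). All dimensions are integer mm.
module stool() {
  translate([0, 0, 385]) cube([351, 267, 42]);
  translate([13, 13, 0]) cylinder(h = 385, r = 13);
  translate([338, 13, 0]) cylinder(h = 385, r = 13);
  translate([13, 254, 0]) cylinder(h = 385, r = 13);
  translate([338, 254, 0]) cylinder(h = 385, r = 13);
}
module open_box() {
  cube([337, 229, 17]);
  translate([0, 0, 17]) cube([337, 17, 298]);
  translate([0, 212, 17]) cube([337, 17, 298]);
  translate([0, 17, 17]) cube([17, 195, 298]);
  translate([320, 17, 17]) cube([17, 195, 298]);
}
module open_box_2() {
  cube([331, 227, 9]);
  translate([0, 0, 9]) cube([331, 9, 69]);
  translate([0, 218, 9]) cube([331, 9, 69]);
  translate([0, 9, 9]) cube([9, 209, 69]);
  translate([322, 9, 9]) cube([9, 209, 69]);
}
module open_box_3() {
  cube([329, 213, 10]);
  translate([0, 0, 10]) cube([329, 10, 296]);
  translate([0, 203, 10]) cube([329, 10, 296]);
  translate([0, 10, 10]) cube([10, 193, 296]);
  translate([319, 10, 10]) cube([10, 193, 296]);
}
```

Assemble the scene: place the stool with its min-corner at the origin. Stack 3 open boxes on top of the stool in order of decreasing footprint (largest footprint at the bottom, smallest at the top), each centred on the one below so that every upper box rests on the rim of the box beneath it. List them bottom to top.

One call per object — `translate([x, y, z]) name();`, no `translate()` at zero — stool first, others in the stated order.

stool();
translate([7, 19, 427]) open_box();
translate([10, 20, 742]) open_box_2();
translate([11, 27, 820]) open_box_3();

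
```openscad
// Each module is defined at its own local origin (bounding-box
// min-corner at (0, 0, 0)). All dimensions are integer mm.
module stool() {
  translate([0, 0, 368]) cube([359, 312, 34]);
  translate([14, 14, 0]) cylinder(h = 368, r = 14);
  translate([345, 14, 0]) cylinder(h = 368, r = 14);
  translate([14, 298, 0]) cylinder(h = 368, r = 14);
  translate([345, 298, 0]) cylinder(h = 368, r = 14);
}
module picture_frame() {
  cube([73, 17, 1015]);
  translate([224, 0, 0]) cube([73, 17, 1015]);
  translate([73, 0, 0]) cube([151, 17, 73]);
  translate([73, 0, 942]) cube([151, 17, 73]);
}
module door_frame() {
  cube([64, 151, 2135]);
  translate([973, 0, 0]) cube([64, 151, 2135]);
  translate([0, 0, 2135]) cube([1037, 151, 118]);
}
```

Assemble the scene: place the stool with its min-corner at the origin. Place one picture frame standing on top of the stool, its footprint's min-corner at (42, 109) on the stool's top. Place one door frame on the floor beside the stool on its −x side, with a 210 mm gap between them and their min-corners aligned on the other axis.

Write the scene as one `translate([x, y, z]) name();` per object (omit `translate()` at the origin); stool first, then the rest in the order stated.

stool();
translate([42, 109, 402]) picture_frame();
translate([-1247, 0, 0]) door_frame();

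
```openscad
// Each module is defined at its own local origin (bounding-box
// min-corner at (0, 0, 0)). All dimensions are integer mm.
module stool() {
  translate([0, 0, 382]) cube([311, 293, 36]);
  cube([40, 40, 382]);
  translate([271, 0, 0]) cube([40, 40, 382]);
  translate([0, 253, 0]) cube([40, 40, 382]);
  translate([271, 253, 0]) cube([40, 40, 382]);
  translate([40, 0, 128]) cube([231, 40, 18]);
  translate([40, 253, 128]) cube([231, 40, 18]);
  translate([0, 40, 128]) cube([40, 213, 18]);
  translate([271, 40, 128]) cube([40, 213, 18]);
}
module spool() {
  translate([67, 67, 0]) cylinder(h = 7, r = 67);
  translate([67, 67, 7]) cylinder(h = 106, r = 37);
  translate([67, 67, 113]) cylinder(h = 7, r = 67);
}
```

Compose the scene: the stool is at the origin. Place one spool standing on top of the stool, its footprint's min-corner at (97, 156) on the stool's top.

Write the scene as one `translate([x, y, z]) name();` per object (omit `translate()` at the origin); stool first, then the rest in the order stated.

stool();
translate([97, 156, 418]) spool();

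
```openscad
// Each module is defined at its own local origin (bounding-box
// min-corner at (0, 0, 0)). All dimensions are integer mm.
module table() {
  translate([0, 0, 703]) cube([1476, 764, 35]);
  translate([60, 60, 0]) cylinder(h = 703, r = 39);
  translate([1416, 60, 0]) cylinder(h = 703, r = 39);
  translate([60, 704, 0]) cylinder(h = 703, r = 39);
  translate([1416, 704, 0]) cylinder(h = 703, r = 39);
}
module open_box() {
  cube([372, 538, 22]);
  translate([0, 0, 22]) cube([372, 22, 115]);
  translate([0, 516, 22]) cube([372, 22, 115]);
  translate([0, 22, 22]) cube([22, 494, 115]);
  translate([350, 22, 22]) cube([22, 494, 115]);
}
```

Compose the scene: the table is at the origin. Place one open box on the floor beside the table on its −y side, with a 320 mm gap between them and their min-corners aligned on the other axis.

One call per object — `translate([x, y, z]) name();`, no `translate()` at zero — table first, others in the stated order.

table();
translate([0, -858, 0]) open_box();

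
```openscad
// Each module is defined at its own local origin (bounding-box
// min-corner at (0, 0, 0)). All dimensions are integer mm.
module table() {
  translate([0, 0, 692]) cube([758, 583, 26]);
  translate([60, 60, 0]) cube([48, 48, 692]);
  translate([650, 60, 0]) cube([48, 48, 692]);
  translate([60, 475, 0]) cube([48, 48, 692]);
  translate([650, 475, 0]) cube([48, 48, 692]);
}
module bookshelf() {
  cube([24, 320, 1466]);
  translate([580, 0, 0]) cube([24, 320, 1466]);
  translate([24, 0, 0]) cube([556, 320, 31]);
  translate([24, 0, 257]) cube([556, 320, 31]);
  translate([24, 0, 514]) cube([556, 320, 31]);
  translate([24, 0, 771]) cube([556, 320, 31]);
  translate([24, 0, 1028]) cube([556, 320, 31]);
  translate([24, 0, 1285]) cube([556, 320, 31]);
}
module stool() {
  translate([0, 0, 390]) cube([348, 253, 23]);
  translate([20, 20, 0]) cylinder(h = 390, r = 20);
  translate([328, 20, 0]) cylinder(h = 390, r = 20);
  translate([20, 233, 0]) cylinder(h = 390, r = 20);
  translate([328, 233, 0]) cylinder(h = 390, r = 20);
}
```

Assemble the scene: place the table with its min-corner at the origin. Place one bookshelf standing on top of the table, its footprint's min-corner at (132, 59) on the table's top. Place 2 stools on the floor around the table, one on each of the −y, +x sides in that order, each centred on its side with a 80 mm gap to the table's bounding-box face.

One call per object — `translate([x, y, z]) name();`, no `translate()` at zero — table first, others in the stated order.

table();
translate([132, 59, 718]) bookshelf();
translate([205, -333, 0]) stool();
translate([838, 165, 0]) stool();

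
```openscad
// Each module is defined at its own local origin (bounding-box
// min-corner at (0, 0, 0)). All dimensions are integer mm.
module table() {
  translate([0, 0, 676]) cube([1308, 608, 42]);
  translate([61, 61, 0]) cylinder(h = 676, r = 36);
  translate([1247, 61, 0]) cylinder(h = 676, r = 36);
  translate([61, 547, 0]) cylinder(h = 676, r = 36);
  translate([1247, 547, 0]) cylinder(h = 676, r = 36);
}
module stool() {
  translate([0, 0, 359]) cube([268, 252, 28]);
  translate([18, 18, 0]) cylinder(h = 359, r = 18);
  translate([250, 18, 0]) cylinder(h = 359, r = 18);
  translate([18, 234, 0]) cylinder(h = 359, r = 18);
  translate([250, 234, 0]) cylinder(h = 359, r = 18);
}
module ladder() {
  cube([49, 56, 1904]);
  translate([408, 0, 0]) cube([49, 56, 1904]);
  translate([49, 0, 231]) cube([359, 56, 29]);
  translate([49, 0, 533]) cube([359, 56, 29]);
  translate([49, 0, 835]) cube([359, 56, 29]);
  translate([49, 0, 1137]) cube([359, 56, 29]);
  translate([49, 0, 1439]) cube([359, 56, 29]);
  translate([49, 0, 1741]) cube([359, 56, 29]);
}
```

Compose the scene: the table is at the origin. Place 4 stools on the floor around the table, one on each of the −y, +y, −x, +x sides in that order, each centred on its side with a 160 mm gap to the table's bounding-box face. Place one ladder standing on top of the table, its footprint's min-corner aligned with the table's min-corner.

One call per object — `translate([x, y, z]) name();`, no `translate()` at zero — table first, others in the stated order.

table();
translate([520, -412, 0]) stool();
translate([520, 768, 0]) stool();
translate([-428, 178, 0]) stool();
translate([1468, 178, 0]) stool();
translate([0, 0, 718]) ladder();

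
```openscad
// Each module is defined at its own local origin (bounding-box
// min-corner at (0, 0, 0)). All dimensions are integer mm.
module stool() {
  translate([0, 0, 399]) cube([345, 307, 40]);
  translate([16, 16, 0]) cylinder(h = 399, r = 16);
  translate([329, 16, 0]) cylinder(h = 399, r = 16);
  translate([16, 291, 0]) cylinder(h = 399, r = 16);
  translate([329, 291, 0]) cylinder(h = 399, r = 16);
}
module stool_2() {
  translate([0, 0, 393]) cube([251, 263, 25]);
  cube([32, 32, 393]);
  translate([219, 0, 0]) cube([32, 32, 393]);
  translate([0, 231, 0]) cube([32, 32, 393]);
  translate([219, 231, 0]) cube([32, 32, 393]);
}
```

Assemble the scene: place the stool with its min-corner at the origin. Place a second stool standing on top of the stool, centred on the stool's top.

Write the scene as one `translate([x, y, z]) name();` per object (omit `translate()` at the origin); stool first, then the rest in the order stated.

stool();
translate([47, 22, 439]) stool_2();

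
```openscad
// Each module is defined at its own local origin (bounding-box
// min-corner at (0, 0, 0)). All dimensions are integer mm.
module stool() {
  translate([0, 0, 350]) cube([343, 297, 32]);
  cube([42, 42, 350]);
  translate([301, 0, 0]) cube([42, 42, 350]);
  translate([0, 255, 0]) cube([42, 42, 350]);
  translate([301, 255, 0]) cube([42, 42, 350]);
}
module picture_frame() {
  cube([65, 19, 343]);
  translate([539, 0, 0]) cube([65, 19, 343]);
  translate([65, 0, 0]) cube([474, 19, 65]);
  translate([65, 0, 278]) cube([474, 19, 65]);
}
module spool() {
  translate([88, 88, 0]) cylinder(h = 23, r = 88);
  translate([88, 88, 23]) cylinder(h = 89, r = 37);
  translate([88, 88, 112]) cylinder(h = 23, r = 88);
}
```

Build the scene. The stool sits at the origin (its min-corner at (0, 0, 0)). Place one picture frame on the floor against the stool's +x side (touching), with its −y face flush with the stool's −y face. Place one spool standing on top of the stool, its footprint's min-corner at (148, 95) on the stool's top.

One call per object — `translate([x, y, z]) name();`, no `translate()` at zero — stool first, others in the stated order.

stool();
translate([343, 0, 0]) picture_frame();
translate([148, 95, 382]) spool();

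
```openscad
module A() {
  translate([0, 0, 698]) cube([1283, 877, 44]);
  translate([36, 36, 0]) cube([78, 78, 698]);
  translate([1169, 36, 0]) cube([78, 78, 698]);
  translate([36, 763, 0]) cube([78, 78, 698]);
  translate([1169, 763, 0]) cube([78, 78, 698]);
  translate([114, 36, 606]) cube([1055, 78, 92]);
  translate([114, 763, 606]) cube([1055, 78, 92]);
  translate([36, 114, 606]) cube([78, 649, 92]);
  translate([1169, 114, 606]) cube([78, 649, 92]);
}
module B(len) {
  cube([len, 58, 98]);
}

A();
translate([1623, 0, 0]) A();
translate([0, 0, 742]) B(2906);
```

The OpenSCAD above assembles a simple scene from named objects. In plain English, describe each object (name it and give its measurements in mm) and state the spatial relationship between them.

A is a table with a 1283×877 mm rectangular top, 44 mm thick, top surface at z = 742 mm, supported by four 78×78 mm square legs, each inset 36 mm from the nearest pair of top edges, running from the floor. Four apron rails, 78 mm thick and 92 mm tall, run between adjacent legs with their top edges flush with the underside of the top and their outer faces flush with the legs' outer faces.

B is a rectangular beam 2906 mm long (x), 58 mm deep (y), 98 mm thick (z).

The beam spans the tops of two tables placed 340 mm apart, resting at z = 742 mm.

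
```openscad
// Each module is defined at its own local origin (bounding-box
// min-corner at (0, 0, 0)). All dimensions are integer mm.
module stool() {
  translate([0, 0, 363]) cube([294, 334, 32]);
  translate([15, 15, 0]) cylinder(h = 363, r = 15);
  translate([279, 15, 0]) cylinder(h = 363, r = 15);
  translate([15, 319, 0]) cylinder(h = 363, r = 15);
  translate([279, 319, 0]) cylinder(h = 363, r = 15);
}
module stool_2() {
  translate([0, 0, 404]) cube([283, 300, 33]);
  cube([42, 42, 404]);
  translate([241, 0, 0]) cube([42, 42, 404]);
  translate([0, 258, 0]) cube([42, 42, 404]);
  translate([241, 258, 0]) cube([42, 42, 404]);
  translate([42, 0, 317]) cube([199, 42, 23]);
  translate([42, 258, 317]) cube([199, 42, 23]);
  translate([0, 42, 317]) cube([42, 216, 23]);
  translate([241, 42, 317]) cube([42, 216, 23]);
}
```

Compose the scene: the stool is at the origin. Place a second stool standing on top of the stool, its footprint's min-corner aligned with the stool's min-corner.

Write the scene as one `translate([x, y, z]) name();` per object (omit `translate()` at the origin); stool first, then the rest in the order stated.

stool();
translate([0, 0, 395]) stool_2();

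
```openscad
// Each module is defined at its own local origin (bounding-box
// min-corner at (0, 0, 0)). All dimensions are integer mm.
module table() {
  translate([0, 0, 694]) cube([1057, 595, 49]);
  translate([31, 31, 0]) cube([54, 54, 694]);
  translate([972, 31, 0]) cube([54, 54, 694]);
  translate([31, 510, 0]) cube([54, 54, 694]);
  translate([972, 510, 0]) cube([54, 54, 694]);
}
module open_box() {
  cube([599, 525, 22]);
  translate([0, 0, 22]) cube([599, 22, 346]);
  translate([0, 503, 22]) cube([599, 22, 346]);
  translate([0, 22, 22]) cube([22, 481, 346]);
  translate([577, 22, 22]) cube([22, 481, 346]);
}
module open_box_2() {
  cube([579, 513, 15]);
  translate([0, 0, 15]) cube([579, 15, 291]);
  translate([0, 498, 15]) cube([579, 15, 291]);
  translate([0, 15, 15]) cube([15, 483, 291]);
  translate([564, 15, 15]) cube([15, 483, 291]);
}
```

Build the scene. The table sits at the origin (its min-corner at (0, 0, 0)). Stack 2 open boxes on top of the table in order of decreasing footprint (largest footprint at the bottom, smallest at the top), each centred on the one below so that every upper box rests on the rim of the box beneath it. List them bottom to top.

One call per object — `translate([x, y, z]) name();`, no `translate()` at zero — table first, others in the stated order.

table();
translate([229, 35, 743]) open_box();
translate([239, 41, 1111]) open_box_2();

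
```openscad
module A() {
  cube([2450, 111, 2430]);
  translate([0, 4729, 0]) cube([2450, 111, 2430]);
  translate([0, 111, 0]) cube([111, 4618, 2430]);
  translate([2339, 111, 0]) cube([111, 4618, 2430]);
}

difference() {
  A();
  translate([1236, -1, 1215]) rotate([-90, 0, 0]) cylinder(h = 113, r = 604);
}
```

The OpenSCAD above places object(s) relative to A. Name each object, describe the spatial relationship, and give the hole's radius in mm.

A is a house frame. The house frame has a circular hole through its front wall. The hole's radius is 604 mm.

The subtracted cylinder has r = 604 mm.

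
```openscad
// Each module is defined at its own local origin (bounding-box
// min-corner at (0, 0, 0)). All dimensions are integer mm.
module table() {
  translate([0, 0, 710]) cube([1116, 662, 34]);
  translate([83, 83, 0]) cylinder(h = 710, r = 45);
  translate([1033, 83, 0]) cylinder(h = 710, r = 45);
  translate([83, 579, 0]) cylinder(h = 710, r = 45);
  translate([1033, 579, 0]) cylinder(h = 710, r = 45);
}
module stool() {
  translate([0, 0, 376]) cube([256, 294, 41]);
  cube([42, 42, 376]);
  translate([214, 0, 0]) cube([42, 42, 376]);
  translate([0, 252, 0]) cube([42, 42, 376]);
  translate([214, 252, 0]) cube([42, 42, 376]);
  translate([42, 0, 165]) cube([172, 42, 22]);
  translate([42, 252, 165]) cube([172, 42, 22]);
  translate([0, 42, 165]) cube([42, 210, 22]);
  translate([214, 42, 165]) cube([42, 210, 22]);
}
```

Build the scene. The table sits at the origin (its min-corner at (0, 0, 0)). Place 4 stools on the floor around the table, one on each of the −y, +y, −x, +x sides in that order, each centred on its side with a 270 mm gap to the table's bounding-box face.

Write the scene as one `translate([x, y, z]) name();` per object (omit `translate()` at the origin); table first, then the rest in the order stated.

table();
translate([430, -564, 0]) stool();
translate([430, 932, 0]) stool();
translate([-526, 184, 0]) stool();
translate([1386, 184, 0]) stool();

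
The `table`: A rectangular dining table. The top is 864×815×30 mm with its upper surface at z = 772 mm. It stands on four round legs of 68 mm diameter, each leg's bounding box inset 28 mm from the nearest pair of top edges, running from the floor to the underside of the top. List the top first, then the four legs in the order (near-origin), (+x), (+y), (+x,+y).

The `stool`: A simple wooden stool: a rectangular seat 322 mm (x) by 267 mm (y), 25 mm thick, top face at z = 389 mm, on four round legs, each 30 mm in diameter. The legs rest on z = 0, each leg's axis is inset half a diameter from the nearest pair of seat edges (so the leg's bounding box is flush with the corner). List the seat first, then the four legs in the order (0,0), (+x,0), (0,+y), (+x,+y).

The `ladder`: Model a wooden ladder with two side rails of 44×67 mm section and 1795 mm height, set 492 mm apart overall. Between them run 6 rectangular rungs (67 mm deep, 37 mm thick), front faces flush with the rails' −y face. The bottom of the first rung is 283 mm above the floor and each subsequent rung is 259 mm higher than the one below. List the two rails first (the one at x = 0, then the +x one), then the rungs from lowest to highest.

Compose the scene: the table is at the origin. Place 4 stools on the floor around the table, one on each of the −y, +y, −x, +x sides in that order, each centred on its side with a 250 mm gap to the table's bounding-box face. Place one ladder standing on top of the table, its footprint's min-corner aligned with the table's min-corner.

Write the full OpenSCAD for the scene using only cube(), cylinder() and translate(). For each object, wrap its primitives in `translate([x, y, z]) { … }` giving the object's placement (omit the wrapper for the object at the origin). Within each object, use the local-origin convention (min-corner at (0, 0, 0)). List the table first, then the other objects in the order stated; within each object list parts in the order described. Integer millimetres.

translate([0, 0, 742]) cube([864, 815, 30]);
translate([62, 62, 0]) cylinder(h = 742, r = 34);
translate([802, 62, 0]) cylinder(h = 742, r = 34);
translate([62, 753, 0]) cylinder(h = 742, r = 34);
translate([802, 753, 0]) cylinder(h = 742, r = 34);
translate([271, -517, 0]) {
  translate([0, 0, 364]) cube([322, 267, 25]);
  translate([15, 15, 0]) cylinder(h = 364, r = 15);
  translate([307, 15, 0]) cylinder(h = 364, r = 15);
  translate([15, 252, 0]) cylinder(h = 364, r = 15);
  translate([307, 252, 0]) cylinder(h = 364, r = 15);
}
translate([271, 1065, 0]) {
  translate([0, 0, 364]) cube([322, 267, 25]);
  translate([15, 15, 0]) cylinder(h = 364, r = 15);
  translate([307, 15, 0]) cylinder(h = 364, r = 15);
  translate([15, 252, 0]) cylinder(h = 364, r = 15);
  translate([307, 252, 0]) cylinder(h = 364, r = 15);
}
translate([-572, 274, 0]) {
  translate([0, 0, 364]) cube([322, 267, 25]);
  translate([15, 15, 0]) cylinder(h = 364, r = 15);
  translate([307, 15, 0]) cylinder(h = 364, r = 15);
  translate([15, 252, 0]) cylinder(h = 364, r = 15);
  translate([307, 252, 0]) cylinder(h = 364, r = 15);
}
translate([1114, 274, 0]) {
  translate([0, 0, 364]) cube([322, 267, 25]);
  translate([15, 15, 0]) cylinder(h = 364, r = 15);
  translate([307, 15, 0]) cylinder(h = 364, r = 15);
  translate([15, 252, 0]) cylinder(h = 364, r = 15);
  translate([307, 252, 0]) cylinder(h = 364, r = 15);
}
translate([0, 0, 772]) {
  cube([44, 67, 1795]);
  translate([448, 0, 0]) cube([44, 67, 1795]);
  translate([44, 0, 283]) cube([404, 67, 37]);
  translate([44, 0, 542]) cube([404, 67, 37]);
  translate([44, 0, 801]) cube([404, 67, 37]);
  translate([44, 0, 1060]) cube([404, 67, 37]);
  translate([44, 0, 1319]) cube([404, 67, 37]);
  translate([44, 0, 1578]) cube([404, 67, 37]);
}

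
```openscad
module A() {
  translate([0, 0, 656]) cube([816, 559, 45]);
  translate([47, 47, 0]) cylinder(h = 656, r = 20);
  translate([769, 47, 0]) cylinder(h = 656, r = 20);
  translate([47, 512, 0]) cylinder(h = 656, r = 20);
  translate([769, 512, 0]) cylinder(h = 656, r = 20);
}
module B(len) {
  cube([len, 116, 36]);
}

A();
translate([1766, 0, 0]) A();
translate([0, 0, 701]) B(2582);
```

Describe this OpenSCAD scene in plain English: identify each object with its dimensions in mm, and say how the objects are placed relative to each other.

A is a table with a 816×559 mm rectangular top, 45 mm thick, top surface at z = 701 mm, supported by four round legs of 40 mm diameter, each leg's bounding box inset 27 mm from the nearest pair of top edges, running from the floor.

B is a rectangular beam 2582 mm long (x), 116 mm deep (y), 36 mm thick (z).

The beam spans the tops of two tables placed 950 mm apart, resting at z = 701 mm.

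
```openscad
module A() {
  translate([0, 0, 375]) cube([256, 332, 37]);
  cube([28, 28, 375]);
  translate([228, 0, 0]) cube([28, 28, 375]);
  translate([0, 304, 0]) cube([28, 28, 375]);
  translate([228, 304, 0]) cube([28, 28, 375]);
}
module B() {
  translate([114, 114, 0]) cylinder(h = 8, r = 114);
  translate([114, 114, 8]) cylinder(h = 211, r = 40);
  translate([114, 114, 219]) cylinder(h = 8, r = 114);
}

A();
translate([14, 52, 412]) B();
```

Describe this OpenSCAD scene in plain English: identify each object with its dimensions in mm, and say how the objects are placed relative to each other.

A is a simple wooden stool: a rectangular seat 256 mm (x) by 332 mm (y), 37 mm thick, top face at z = 412 mm, on four square legs, each 28×28 mm in cross-section. The legs rest on z = 0, each flush with a corner of the seat.

B is a spool: two coaxial disc flanges of radius 114 mm and thickness 8 mm, joined by a core cylinder of radius 40 mm and height 211 mm. The lower flange rests on z = 0 and the three cylinders share a vertical axis.

The spool is on top of the stool, centred.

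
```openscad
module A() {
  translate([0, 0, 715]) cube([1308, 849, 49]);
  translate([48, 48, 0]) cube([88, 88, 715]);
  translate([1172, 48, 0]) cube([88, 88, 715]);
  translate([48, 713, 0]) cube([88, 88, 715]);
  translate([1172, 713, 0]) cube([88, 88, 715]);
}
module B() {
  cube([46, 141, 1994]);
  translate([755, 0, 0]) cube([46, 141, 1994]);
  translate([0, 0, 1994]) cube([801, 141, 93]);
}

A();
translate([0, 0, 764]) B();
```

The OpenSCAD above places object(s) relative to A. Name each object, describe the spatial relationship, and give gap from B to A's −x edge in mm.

A is a table. B is a door frame. The door frame is on top of the table. The gap from the door frame to the table's −x edge is 0 mm.

The door frame's min-x is at 0; the table's min-x is 0; gap = 0 mm.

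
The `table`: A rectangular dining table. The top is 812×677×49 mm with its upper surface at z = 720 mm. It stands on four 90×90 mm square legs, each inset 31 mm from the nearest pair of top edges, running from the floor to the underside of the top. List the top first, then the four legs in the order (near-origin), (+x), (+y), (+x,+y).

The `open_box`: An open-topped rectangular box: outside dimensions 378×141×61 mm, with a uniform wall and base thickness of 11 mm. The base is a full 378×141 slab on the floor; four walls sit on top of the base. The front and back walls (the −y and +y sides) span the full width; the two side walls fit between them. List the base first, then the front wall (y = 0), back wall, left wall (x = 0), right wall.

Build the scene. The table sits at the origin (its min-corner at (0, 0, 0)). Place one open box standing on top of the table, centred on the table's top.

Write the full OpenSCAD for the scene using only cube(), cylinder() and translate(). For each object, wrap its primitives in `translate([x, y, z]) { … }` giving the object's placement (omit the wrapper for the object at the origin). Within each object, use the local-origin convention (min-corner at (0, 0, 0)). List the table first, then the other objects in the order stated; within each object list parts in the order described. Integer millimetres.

translate([0, 0, 671]) cube([812, 677, 49]);
translate([31, 31, 0]) cube([90, 90, 671]);
translate([691, 31, 0]) cube([90, 90, 671]);
translate([31, 556, 0]) cube([90, 90, 671]);
translate([691, 556, 0]) cube([90, 90, 671]);
translate([217, 268, 720]) {
  cube([378, 141, 11]);
  translate([0, 0, 11]) cube([378, 11, 50]);
  translate([0, 130, 11]) cube([378, 11, 50]);
  translate([0, 11, 11]) cube([11, 119, 50]);
  translate([367, 11, 11]) cube([11, 119, 50]);
}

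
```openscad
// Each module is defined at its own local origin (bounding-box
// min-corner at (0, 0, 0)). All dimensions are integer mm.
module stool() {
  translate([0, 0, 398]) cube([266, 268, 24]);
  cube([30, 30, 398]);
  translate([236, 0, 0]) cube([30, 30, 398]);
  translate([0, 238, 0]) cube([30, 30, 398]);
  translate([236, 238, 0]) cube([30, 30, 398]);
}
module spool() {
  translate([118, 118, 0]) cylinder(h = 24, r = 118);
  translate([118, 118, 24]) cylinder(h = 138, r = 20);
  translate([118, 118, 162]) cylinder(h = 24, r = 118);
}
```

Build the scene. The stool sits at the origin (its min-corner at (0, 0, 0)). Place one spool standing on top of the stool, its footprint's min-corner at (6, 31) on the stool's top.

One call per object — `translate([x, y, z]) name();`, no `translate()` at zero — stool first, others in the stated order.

stool();
translate([6, 31, 422]) spool();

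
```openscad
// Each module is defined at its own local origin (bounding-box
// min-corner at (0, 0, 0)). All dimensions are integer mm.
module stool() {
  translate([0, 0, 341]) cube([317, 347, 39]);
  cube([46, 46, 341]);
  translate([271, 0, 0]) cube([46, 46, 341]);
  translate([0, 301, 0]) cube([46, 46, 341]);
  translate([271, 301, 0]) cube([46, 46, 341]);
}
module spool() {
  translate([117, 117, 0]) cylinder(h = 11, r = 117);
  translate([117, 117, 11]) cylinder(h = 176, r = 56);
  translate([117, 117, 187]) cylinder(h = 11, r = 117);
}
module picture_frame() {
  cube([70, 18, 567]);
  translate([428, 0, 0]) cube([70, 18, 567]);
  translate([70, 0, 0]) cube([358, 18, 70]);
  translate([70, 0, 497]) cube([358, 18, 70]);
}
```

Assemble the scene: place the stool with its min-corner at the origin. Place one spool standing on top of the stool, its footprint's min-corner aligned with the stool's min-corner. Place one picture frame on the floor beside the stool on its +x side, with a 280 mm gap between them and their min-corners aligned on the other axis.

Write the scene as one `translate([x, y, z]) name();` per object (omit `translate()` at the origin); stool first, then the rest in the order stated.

stool();
translate([0, 0, 380]) spool();
translate([597, 0, 0]) picture_frame();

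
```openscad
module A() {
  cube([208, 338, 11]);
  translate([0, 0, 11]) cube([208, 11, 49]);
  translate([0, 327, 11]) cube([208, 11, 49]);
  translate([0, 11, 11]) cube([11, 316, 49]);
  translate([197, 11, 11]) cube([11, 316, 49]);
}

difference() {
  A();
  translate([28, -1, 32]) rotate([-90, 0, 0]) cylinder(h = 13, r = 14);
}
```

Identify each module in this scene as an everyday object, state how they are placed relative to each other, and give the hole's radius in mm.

A is an open box. The open box has a circular hole through its front wall. The hole's radius is 14 mm.

The subtracted cylinder has r = 14 mm.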